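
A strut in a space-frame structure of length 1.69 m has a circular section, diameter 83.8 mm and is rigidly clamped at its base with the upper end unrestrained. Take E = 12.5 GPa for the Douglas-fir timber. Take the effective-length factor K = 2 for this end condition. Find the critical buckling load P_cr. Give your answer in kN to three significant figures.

P_cr ≈ 26.1 kN

I = πd⁴/64 = π×83.8⁴/64 = 2.421×10^6 mm⁴
I = 2.421×10^6 mm⁴ = 2.421×10^-6 m⁴
Effective length L_e = K·L = 2 × 1.69 = 3.380 m
P_cr = π²EI / L_e² = π² × 12.5×10⁹ × 2.421×10^-6 / 3.380² = 2.614×10^4 N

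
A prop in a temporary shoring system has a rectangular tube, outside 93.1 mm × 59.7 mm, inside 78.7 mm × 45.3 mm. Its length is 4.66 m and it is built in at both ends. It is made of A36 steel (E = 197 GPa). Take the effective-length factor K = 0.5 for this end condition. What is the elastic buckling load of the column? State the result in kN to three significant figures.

Weak-axis I_min = (h_o·b_o³ − h_i·b_i³)/12 with b_o = 59.7, b_i = 45.30 mm (shorter outer/inner sides).
I_min = (93.1×59.7³ − 78.70×45.30³)/12 = 1.041×10^6 mm⁴
I = 1.041×10^6 mm⁴ = 1.041×10^-6 m⁴
Effective length L_e = K·L = 0.5 × 4.66 = 2.330 m
P_cr = π²EI / L_e² = π² × 197×10⁹ × 1.041×10^-6 / 2.330² = 3.729×10^5 N

P_cr ≈ 373 kN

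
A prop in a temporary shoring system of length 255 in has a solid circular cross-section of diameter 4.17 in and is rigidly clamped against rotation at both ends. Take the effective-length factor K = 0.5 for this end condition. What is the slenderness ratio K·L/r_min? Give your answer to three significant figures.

λ ≈ 122

I = πd⁴/64 = π×4.17⁴/64 = 14.84 in⁴
A = 13.66 in²;  r_min = √(I/A) = √(14.84/13.66) = 1.042 in
L_e = K·L = 0.5 × 255 = 127.5 in
λ = L_e / r_min = 127.50 / 1.042 = 122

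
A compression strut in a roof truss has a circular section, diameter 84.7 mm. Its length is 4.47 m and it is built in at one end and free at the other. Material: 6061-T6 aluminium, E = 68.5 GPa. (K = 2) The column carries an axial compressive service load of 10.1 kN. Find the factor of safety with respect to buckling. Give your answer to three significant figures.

I = πd⁴/64 = π×84.7⁴/64 = 2.526×10^6 mm⁴
I = 2.526×10^6 mm⁴ = 2.526×10^-6 m⁴
Effective length L_e = K·L = 2 × 4.47 = 8.940 m
P_cr = π²EI / L_e² = π² × 68.5×10⁹ × 2.526×10^-6 / 8.940² = 2.137×10^4 N
Factor of safety n = P_cr / P = 21.371 / 10.1 = 2.12

n ≈ 2.12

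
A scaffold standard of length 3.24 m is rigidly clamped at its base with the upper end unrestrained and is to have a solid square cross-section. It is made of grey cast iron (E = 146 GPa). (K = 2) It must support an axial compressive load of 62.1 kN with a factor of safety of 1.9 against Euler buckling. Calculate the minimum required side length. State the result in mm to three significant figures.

a ≈ 80.1 mm

Required P_cr = n·P = 1.9 × 62.1 = 118.0 kN
L_e = K·L = 2 × 3.24 = 6.480 m
Required I = P_cr·L_e²/(π²E) = 1.180×10^5 × 6.480² / (π² × 1.46×10^11) = 3.438×10^-6 m⁴
I_req = 3.438×10^6 mm⁴
Solid square: I = a⁴/12  ⇒  a = (12I)^(1/4) = (12×3.438×10^6)^(1/4) = 80.1 mm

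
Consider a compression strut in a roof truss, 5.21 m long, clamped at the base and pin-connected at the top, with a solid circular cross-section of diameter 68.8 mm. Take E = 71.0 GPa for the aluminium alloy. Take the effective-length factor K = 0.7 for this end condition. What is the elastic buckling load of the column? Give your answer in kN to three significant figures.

P_cr ≈ 57.9 kN

I = πd⁴/64 = π×68.8⁴/64 = 1.100×10^6 mm⁴
I = 1.100×10^6 mm⁴ = 1.100×10^-6 m⁴
Effective length L_e = K·L = 0.7 × 5.21 = 3.647 m
P_cr = π²EI / L_e² = π² × 71.0×10⁹ × 1.100×10^-6 / 3.647² = 5.794×10^4 N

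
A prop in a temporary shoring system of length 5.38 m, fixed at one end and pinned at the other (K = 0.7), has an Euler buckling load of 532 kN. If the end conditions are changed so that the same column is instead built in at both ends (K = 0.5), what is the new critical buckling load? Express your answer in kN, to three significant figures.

P_cr ≈ 1040 kN

P_cr ∝ 1/K², so P_cr,new = P_cr,old × (K_old/K_new)² = 532 × (0.7/0.5)²
= 532 × 1.960 = 1040 kN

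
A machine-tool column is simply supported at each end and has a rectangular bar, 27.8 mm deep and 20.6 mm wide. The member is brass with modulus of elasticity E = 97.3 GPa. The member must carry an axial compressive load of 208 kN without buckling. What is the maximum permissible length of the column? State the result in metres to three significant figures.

Buckling occurs about the weak axis: I_min = h·b³/12 with b = 20.6 mm (the shorter side).
I_min = 27.8×20.6³/12 = 2.025×10^4 mm⁴
I = 2.025×10^-8 m⁴
At the buckling limit P_cr = P = 2.080×10^5 N
From P_cr = π²EI/(K·L)²:  L = (1/K)·√(π²EI/P_cr) = (1/1)·√(π²×9.73×10^10×2.025×10^-8/2.080×10^5)
L = 0.306 m

L_max ≈ 0.306 m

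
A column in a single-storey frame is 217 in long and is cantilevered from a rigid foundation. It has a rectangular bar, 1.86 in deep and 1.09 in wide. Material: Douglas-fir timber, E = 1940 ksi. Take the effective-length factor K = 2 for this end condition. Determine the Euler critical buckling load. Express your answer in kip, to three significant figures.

Buckling occurs about the weak axis: I_min = h·b³/12 with b = 1.09 in (the shorter side).
I_min = 1.86×1.09³/12 = 0.2007 in⁴
Effective length L_e = K·L = 2 × 217 = 434.0 in
P_cr = π²EI / L_e² = π² × 1940×10³ × 0.2007 / 434.0² = 20.40 lb

P_cr ≈ 0.0204 kip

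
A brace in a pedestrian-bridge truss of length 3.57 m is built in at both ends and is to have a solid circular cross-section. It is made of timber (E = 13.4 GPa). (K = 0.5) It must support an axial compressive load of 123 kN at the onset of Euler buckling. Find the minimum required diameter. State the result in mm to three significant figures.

d ≈ 88.1 mm

L_e = K·L = 0.5 × 3.57 = 1.785 m
Required I = P_cr·L_e²/(π²E) = 1.230×10^5 × 1.785² / (π² × 1.34×10^10) = 2.963×10^-6 m⁴
I_req = 2.963×10^6 mm⁴
Solid circle: I = πd⁴/64  ⇒  d = (64I/π)^(1/4) = (64×2.963×10^6/π)^(1/4) = 88.1 mm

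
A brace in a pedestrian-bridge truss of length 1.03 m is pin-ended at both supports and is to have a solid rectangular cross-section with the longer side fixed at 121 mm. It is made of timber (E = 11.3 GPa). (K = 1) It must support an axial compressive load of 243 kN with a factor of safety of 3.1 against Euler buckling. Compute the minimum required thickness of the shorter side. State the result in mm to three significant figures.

b ≈ 89.2 mm

Required P_cr = n·P = 3.1 × 243 = 753.3 kN
L_e = K·L = 1 × 1.03 = 1.030 m
Required I = P_cr·L_e²/(π²E) = 7.533×10^5 × 1.030² / (π² × 1.13×10^10) = 7.166×10^-6 m⁴
I_req = 7.166×10^6 mm⁴
Rectangle, weak axis: I_min = h·b³/12 with h = 121 mm fixed  ⇒  b = (12I/h)^(1/3) = 89.2 mm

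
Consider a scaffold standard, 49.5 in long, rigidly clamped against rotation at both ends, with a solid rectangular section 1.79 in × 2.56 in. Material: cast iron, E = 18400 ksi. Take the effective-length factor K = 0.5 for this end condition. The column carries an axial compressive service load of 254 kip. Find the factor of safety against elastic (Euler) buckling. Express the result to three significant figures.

n ≈ 1.43

Buckling occurs about the weak axis: I_min = h·b³/12 with b = 1.79 in (the shorter side).
I_min = 2.56×1.79³/12 = 1.224 in⁴
Effective length L_e = K·L = 0.5 × 49.5 = 24.75 in
P_cr = π²EI / L_e² = π² × 18400×10³ × 1.224 / 24.75² = 3.627×10^5 lb
Factor of safety n = P_cr / P = 362.73 / 254 = 1.43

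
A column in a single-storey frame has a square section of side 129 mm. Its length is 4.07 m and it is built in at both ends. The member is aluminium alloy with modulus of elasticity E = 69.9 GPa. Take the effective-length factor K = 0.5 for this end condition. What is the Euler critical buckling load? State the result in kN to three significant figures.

I = a⁴/12 = 129⁴/12 = 2.308×10^7 mm⁴
I = 2.308×10^7 mm⁴ = 2.308×10^-5 m⁴
Effective length L_e = K·L = 0.5 × 4.07 = 2.035 m
P_cr = π²EI / L_e² = π² × 69.9×10⁹ × 2.308×10^-5 / 2.035² = 3.844×10^6 N

P_cr ≈ 3840 kN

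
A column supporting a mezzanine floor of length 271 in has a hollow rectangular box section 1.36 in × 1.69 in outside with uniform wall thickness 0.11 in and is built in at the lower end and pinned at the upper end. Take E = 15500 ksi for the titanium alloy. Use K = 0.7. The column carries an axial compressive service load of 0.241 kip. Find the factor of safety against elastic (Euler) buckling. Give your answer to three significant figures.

n ≈ 3.05

Inner dimensions: h_i = 1.69 − 2×0.11 = 1.470 in, b_i = 1.36 − 2×0.11 = 1.140 in
Weak-axis I_min = (h_o·b_o³ − h_i·b_i³)/12 with b_o = 1.36, b_i = 1.140 in (shorter outer/inner sides).
I_min = (1.69×1.36³ − 1.470×1.140³)/12 = 0.1728 in⁴
Effective length L_e = K·L = 0.7 × 271 = 189.7 in
P_cr = π²EI / L_e² = π² × 15500×10³ × 0.1728 / 189.7² = 734.5 lb
Factor of safety n = P_cr / P = 0.73446 / 0.241 = 3.05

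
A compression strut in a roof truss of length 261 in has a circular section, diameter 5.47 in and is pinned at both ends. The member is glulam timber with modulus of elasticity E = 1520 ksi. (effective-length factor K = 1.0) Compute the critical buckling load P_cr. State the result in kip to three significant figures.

P_cr ≈ 9.68 kip

I = πd⁴/64 = π×5.47⁴/64 = 43.95 in⁴
Effective length L_e = K·L = 1 × 261 = 261.0 in
P_cr = π²EI / L_e² = π² × 1520×10³ × 43.95 / 261.0² = 9.678×10^3 lb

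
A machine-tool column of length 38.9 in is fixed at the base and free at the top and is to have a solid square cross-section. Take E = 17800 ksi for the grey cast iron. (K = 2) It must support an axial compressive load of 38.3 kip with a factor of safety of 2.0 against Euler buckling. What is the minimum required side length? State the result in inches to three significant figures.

Required P_cr = n·P = 2.0 × 38.3 = 76.60 kip
L_e = K·L = 2 × 38.9 = 77.80 in
Required I = P_cr·L_e²/(π²E) = 7.660×10^4 × 77.80² / (π² × 1.78×10^7) = 2.639 in⁴
Solid square: I = a⁴/12  ⇒  a = (12I)^(1/4) = (12×2.639)^(1/4) = 2.37 in

a ≈ 2.37 in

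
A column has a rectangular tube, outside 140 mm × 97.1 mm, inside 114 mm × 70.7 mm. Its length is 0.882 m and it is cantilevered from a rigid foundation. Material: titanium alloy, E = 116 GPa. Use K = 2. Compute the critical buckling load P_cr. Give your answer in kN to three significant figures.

Weak-axis I_min = (h_o·b_o³ − h_i·b_i³)/12 with b_o = 97.1, b_i = 70.70 mm (shorter outer/inner sides).
I_min = (140×97.1³ − 114.0×70.70³)/12 = 7.324×10^6 mm⁴
I = 7.324×10^6 mm⁴ = 7.324×10^-6 m⁴
Effective length L_e = K·L = 2 × 0.882 = 1.764 m
P_cr = π²EI / L_e² = π² × 116×10⁹ × 7.324×10^-6 / 1.764² = 2.695×10^6 N

P_cr ≈ 2690 kN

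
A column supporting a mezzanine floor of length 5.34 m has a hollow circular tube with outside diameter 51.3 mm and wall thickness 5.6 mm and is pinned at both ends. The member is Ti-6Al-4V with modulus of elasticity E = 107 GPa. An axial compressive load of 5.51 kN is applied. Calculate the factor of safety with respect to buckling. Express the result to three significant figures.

Inner diameter d_i = 51.3 − 2×5.6 = 40.10 mm
I = π(d_o⁴ − d_i⁴)/64 = π(51.3⁴ − 40.10⁴)/64 = 2.130×10^5 mm⁴
I = 2.130×10^5 mm⁴ = 2.130×10^-7 m⁴
Effective length L_e = K·L = 1 × 5.34 = 5.340 m
P_cr = π²EI / L_e² = π² × 107×10⁹ × 2.130×10^-7 / 5.340² = 7.890×10^3 N
Factor of safety n = P_cr / P = 7.8899 / 5.51 = 1.43

n ≈ 1.43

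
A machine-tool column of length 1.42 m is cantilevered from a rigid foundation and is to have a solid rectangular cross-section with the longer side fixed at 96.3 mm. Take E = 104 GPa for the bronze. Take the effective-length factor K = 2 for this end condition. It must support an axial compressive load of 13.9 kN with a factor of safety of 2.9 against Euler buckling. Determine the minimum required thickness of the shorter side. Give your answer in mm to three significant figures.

b ≈ 34.0 mm

Required P_cr = n·P = 2.9 × 13.9 = 40.31 kN
L_e = K·L = 2 × 1.42 = 2.840 m
Required I = P_cr·L_e²/(π²E) = 4.031×10^4 × 2.840² / (π² × 1.04×10^11) = 3.167×10^-7 m⁴
I_req = 3.167×10^5 mm⁴
Rectangle, weak axis: I_min = h·b³/12 with h = 96.3 mm fixed  ⇒  b = (12I/h)^(1/3) = 34.0 mm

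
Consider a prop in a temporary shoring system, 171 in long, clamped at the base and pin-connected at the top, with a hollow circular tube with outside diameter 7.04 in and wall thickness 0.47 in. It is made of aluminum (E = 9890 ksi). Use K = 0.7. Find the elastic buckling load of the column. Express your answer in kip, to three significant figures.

Inner diameter d_i = 7.04 − 2×0.47 = 6.100 in
I = π(d_o⁴ − d_i⁴)/64 = π(7.04⁴ − 6.100⁴)/64 = 52.61 in⁴
Effective length L_e = K·L = 0.7 × 171 = 119.7 in
P_cr = π²EI / L_e² = π² × 9890×10³ × 52.61 / 119.7² = 3.584×10^5 lb

P_cr ≈ 358 kip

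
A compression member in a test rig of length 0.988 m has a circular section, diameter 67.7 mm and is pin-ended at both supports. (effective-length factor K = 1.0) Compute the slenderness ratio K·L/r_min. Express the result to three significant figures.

λ ≈ 58.4

For a solid circle r = d/4 = 67.7/4 = 16.92 mm
L_e = K·L = 1 × 0.988 m = 0.9880 m = 988.00 mm
λ = L_e / r_min = 988.00 / 16.93 = 58.4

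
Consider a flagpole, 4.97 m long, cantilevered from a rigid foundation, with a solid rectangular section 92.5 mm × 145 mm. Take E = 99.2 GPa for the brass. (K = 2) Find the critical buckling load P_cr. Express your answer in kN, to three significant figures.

Buckling occurs about the weak axis: I_min = h·b³/12 with b = 92.5 mm (the shorter side).
I_min = 145×92.5³/12 = 9.563×10^6 mm⁴
I = 9.563×10^6 mm⁴ = 9.563×10^-6 m⁴
Effective length L_e = K·L = 2 × 4.97 = 9.940 m
P_cr = π²EI / L_e² = π² × 99.2×10⁹ × 9.563×10^-6 / 9.940² = 9.477×10^4 N

P_cr ≈ 94.8 kN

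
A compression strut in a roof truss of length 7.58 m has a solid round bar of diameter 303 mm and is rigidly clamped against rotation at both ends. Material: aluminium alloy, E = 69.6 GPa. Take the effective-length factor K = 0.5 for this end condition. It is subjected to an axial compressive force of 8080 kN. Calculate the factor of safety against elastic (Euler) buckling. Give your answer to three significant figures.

I = πd⁴/64 = π×303⁴/64 = 4.138×10^8 mm⁴
I = 4.138×10^8 mm⁴ = 4.138×10^-4 m⁴
Effective length L_e = K·L = 0.5 × 7.58 = 3.790 m
P_cr = π²EI / L_e² = π² × 69.6×10⁹ × 4.138×10^-4 / 3.790² = 1.979×10^7 N
Factor of safety n = P_cr / P = 19787 / 8080 = 2.45

n ≈ 2.45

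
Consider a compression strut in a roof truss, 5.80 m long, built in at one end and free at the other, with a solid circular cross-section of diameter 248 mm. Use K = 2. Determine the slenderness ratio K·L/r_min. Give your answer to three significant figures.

λ ≈ 187

I = πd⁴/64 = π×248⁴/64 = 1.857×10^8 mm⁴
A = 4.831×10^4 mm²;  r_min = √(I/A) = √(1.857×10^8/4.831×10^4) = 62.00 mm
L_e = K·L = 2 × 5.80 m = 11.60 m = 11600 mm
λ = L_e / r_min = 11600 / 62.00 = 187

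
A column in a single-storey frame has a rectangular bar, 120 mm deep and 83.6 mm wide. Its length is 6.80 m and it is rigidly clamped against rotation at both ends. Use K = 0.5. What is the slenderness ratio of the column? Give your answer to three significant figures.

For a rectangle r_min = b/√12 = 83.6/√12 = 24.13 mm
L_e = K·L = 0.5 × 6.80 m = 3.400 m = 3400.0 mm
λ = L_e / r_min = 3400.0 / 24.13 = 141

λ ≈ 141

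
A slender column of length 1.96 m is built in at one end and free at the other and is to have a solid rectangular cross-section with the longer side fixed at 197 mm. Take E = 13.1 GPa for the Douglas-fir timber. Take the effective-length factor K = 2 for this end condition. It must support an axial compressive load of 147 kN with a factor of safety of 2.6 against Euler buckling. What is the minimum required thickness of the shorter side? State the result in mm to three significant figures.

b ≈ 140 mm

Required P_cr = n·P = 2.6 × 147 = 382.2 kN
L_e = K·L = 2 × 1.96 = 3.920 m
Required I = P_cr·L_e²/(π²E) = 3.822×10^5 × 3.920² / (π² × 1.31×10^10) = 4.542×10^-5 m⁴
I_req = 4.542×10^7 mm⁴
Rectangle, weak axis: I_min = h·b³/12 with h = 197 mm fixed  ⇒  b = (12I/h)^(1/3) = 140 mm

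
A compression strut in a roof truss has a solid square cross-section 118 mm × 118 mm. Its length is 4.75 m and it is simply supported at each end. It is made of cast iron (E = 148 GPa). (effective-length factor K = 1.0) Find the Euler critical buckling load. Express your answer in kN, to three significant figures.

I = a⁴/12 = 118⁴/12 = 1.616×10^7 mm⁴
I = 1.616×10^7 mm⁴ = 1.616×10^-5 m⁴
Effective length L_e = K·L = 1 × 4.75 = 4.750 m
P_cr = π²EI / L_e² = π² × 148×10⁹ × 1.616×10^-5 / 4.750² = 1.046×10^6 N

P_cr ≈ 1050 kN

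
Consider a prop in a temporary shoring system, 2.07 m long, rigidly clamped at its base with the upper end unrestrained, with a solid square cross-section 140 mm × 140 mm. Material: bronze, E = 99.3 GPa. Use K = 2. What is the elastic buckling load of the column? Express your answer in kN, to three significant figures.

I = a⁴/12 = 140⁴/12 = 3.201×10^7 mm⁴
I = 3.201×10^7 mm⁴ = 3.201×10^-5 m⁴
Effective length L_e = K·L = 2 × 2.07 = 4.140 m
P_cr = π²EI / L_e² = π² × 99.3×10⁹ × 3.201×10^-5 / 4.140² = 1.831×10^6 N

P_cr ≈ 1830 kN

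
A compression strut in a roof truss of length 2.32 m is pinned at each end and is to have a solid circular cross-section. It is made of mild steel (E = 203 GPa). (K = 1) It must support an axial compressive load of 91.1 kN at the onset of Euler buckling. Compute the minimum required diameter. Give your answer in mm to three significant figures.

d ≈ 47.3 mm

L_e = K·L = 1 × 2.32 = 2.320 m
Required I = P_cr·L_e²/(π²E) = 9.110×10^4 × 2.320² / (π² × 2.03×10^11) = 2.447×10^-7 m⁴
I_req = 2.447×10^5 mm⁴
Solid circle: I = πd⁴/64  ⇒  d = (64I/π)^(1/4) = (64×2.447×10^5/π)^(1/4) = 47.3 mm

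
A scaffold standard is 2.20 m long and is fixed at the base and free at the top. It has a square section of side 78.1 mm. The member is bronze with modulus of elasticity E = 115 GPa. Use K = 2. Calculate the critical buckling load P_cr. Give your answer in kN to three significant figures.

P_cr ≈ 182 kN

I = a⁴/12 = 78.1⁴/12 = 3.100×10^6 mm⁴
I = 3.100×10^6 mm⁴ = 3.100×10^-6 m⁴
Effective length L_e = K·L = 2 × 2.20 = 4.400 m
P_cr = π²EI / L_e² = π² × 115×10⁹ × 3.100×10^-6 / 4.400² = 1.818×10^5 N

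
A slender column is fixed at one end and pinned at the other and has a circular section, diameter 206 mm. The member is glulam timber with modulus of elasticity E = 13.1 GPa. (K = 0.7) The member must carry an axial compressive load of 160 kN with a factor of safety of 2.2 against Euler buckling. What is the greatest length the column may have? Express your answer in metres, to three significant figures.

L_max ≈ 8.14 m

I = πd⁴/64 = π×206⁴/64 = 8.840×10^7 mm⁴
I = 8.840×10^-5 m⁴
Required critical load P_cr = n·P = 2.2 × 160 = 352.0 kN = 3.520×10^5 N
From P_cr = π²EI/(K·L)²:  L = (1/K)·√(π²EI/P_cr) = (1/0.7)·√(π²×1.31×10^10×8.840×10^-5/3.520×10^5)
L = 8.14 m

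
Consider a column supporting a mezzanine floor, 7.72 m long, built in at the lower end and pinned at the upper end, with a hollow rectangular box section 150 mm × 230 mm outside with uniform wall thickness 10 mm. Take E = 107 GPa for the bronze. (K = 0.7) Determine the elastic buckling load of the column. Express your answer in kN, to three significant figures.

P_cr ≈ 949 kN

Inner dimensions: h_i = 230 − 2×10 = 210.0 mm, b_i = 150 − 2×10 = 130.0 mm
Weak-axis I_min = (h_o·b_o³ − h_i·b_i³)/12 with b_o = 150, b_i = 130.0 mm (shorter outer/inner sides).
I_min = (230×150³ − 210.0×130.0³)/12 = 2.624×10^7 mm⁴
I = 2.624×10^7 mm⁴ = 2.624×10^-5 m⁴
Effective length L_e = K·L = 0.7 × 7.72 = 5.404 m
P_cr = π²EI / L_e² = π² × 107×10⁹ × 2.624×10^-5 / 5.404² = 9.489×10^5 N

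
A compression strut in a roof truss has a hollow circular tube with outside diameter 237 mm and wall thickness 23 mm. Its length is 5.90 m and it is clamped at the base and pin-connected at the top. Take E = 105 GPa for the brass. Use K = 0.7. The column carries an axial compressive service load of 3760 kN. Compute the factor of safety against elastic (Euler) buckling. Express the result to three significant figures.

Inner diameter d_i = 237 − 2×23 = 191.0 mm
I = π(d_o⁴ − d_i⁴)/64 = π(237⁴ − 191.0⁴)/64 = 8.954×10^7 mm⁴
I = 8.954×10^7 mm⁴ = 8.954×10^-5 m⁴
Effective length L_e = K·L = 0.7 × 5.90 = 4.130 m
P_cr = π²EI / L_e² = π² × 105×10⁹ × 8.954×10^-5 / 4.130² = 5.440×10^6 N
Factor of safety n = P_cr / P = 5440.1 / 3760 = 1.45

n ≈ 1.45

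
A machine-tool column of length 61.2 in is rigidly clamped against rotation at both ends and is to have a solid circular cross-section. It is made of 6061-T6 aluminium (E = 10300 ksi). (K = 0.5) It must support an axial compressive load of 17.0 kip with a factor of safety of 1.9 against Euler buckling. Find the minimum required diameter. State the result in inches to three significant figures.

d ≈ 1.57 in

Required P_cr = n·P = 1.9 × 17.0 = 32.30 kip
L_e = K·L = 0.5 × 61.2 = 30.60 in
Required I = P_cr·L_e²/(π²E) = 3.230×10^4 × 30.60² / (π² × 1.03×10^7) = 0.2975 in⁴
Solid circle: I = πd⁴/64  ⇒  d = (64I/π)^(1/4) = (64×0.2975/π)^(1/4) = 1.57 in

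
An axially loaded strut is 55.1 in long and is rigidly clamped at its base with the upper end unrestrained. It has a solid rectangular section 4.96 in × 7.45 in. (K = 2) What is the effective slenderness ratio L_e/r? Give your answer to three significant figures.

λ ≈ 77.0

For a rectangle r_min = b/√12 = 4.96/√12 = 1.432 in
L_e = K·L = 2 × 55.1 = 110.2 in
λ = L_e / r_min = 110.20 / 1.432 = 77.0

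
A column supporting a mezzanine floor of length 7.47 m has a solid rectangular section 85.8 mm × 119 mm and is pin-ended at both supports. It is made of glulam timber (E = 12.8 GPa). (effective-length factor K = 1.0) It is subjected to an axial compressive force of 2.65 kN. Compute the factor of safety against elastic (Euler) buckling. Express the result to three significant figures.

Buckling occurs about the weak axis: I_min = h·b³/12 with b = 85.8 mm (the shorter side).
I_min = 119×85.8³/12 = 6.264×10^6 mm⁴
I = 6.264×10^6 mm⁴ = 6.264×10^-6 m⁴
Effective length L_e = K·L = 1 × 7.47 = 7.470 m
P_cr = π²EI / L_e² = π² × 12.8×10⁹ × 6.264×10^-6 / 7.470² = 1.418×10^4 N
Factor of safety n = P_cr / P = 14.181 / 2.65 = 5.35

n ≈ 5.35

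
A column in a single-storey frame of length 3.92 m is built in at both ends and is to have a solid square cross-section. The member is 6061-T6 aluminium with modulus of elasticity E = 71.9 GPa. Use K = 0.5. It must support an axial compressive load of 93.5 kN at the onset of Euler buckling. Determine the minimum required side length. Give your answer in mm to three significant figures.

L_e = K·L = 0.5 × 3.92 = 1.960 m
Required I = P_cr·L_e²/(π²E) = 9.350×10^4 × 1.960² / (π² × 7.19×10^10) = 5.062×10^-7 m⁴
I_req = 5.062×10^5 mm⁴
Solid square: I = a⁴/12  ⇒  a = (12I)^(1/4) = (12×5.062×10^5)^(1/4) = 49.6 mm

a ≈ 49.6 mm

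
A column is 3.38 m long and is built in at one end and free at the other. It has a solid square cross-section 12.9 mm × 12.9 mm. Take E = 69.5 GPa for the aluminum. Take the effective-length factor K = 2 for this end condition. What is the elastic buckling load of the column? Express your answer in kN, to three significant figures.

I = a⁴/12 = 12.9⁴/12 = 2.308×10^3 mm⁴
I = 2.308×10^3 mm⁴ = 2.308×10^-9 m⁴
Effective length L_e = K·L = 2 × 3.38 = 6.760 m
P_cr = π²EI / L_e² = π² × 69.5×10⁹ × 2.308×10^-9 / 6.760² = 34.64 N

P_cr ≈ 0.0346 kN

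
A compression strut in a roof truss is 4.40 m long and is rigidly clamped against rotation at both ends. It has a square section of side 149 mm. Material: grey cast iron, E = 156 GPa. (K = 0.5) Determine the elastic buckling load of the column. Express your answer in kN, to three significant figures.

I = a⁴/12 = 149⁴/12 = 4.107×10^7 mm⁴
I = 4.107×10^7 mm⁴ = 4.107×10^-5 m⁴
Effective length L_e = K·L = 0.5 × 4.40 = 2.200 m
P_cr = π²EI / L_e² = π² × 156×10⁹ × 4.107×10^-5 / 2.200² = 1.307×10^7 N

P_cr ≈ 13100 kN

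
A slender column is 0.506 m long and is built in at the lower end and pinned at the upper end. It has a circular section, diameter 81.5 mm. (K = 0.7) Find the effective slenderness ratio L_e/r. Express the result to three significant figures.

λ ≈ 17.4

I = πd⁴/64 = π×81.5⁴/64 = 2.166×10^6 mm⁴
A = 5.217×10^3 mm²;  r_min = √(I/A) = √(2.166×10^6/5.217×10^3) = 20.38 mm
L_e = K·L = 0.7 × 0.506 m = 0.3542 m = 354.20 mm
λ = L_e / r_min = 354.20 / 20.38 = 17.4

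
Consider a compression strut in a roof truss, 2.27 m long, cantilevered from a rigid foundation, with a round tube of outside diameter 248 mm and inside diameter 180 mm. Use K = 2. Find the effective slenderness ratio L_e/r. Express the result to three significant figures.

d_o = 248 mm, d_i = 180 mm
I = π(d_o⁴ − d_i⁴)/64 = π(248⁴ − 180.0⁴)/64 = 1.342×10^8 mm⁴
A = 2.286×10^4 mm²;  r_min = √(I/A) = √(1.342×10^8/2.286×10^4) = 76.61 mm
L_e = K·L = 2 × 2.27 m = 4.540 m = 4540.0 mm
λ = L_e / r_min = 4540.0 / 76.61 = 59.3

λ ≈ 59.3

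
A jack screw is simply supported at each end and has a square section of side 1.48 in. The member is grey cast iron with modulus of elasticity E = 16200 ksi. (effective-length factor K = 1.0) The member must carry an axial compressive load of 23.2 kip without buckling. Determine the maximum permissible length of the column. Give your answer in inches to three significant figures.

I = a⁴/12 = 1.48⁴/12 = 0.3998 in⁴
At the buckling limit P_cr = P = 2.320×10^4 lb
From P_cr = π²EI/(K·L)²:  L = (1/K)·√(π²EI/P_cr) = (1/1)·√(π²×1.62×10^7×0.3998/2.320×10^4)
L = 52.5 in

L_max ≈ 52.5 in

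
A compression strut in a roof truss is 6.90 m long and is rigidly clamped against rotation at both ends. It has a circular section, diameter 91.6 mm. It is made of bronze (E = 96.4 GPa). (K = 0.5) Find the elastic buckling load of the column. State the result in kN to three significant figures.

P_cr ≈ 276 kN

I = πd⁴/64 = π×91.6⁴/64 = 3.456×10^6 mm⁴
I = 3.456×10^6 mm⁴ = 3.456×10^-6 m⁴
Effective length L_e = K·L = 0.5 × 6.90 = 3.450 m
P_cr = π²EI / L_e² = π² × 96.4×10⁹ × 3.456×10^-6 / 3.450² = 2.762×10^5 N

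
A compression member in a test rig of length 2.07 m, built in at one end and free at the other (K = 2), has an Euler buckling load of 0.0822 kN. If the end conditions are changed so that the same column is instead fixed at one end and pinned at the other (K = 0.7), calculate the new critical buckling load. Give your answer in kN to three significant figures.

P_cr ≈ 0.671 kN

P_cr ∝ 1/K², so P_cr,new = P_cr,old × (K_old/K_new)² = 0.0822 × (2/0.7)²
= 0.0822 × 8.163 = 0.671 kN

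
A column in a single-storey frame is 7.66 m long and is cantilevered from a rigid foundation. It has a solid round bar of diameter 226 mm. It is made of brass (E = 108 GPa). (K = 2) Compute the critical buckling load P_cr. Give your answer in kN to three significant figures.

I = πd⁴/64 = π×226⁴/64 = 1.281×10^8 mm⁴
I = 1.281×10^8 mm⁴ = 1.281×10^-4 m⁴
Effective length L_e = K·L = 2 × 7.66 = 15.32 m
P_cr = π²EI / L_e² = π² × 108×10⁹ × 1.281×10^-4 / 15.32² = 5.816×10^5 N

P_cr ≈ 582 kN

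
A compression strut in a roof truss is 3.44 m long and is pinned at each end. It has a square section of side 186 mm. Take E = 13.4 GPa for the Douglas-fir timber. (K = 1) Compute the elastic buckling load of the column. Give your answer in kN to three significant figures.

I = a⁴/12 = 186⁴/12 = 9.974×10^7 mm⁴
I = 9.974×10^7 mm⁴ = 9.974×10^-5 m⁴
Effective length L_e = K·L = 1 × 3.44 = 3.440 m
P_cr = π²EI / L_e² = π² × 13.4×10⁹ × 9.974×10^-5 / 3.440² = 1.115×10^6 N

P_cr ≈ 1110 kN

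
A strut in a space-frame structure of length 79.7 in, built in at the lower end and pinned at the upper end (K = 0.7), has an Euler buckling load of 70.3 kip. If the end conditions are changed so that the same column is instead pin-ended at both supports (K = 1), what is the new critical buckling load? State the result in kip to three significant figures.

P_cr ∝ 1/K², so P_cr,new = P_cr,old × (K_old/K_new)² = 70.3 × (0.7/1)²
= 70.3 × 0.4900 = 34.4 kip

P_cr ≈ 34.4 kip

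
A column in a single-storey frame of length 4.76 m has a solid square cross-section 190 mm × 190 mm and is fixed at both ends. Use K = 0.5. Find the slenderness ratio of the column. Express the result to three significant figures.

I = a⁴/12 = 190⁴/12 = 1.086×10^8 mm⁴
A = 3.610×10^4 mm²;  r_min = √(I/A) = √(1.086×10^8/3.610×10^4) = 54.85 mm
L_e = K·L = 0.5 × 4.76 m = 2.380 m = 2380.0 mm
λ = L_e / r_min = 2380.0 / 54.85 = 43.4

λ ≈ 43.4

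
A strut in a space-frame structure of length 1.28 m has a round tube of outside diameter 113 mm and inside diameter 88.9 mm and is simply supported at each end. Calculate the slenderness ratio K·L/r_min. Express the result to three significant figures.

λ ≈ 35.6

d_o = 113 mm, d_i = 88.9 mm
I = π(d_o⁴ − d_i⁴)/64 = π(113⁴ − 88.90⁴)/64 = 4.938×10^6 mm⁴
A = 3.822×10^3 mm²;  r_min = √(I/A) = √(4.938×10^6/3.822×10^3) = 35.94 mm
L_e = K·L = 1 × 1.28 m = 1.280 m = 1280.0 mm
λ = L_e / r_min = 1280.0 / 35.94 = 35.6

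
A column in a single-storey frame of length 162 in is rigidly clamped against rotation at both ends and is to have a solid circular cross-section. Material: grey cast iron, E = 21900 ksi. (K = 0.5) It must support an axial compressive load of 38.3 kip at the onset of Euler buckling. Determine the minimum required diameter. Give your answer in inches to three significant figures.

d ≈ 2.21 in

L_e = K·L = 0.5 × 162 = 81.00 in
Required I = P_cr·L_e²/(π²E) = 3.830×10^4 × 81.00² / (π² × 2.19×10^7) = 1.163 in⁴
Solid circle: I = πd⁴/64  ⇒  d = (64I/π)^(1/4) = (64×1.163/π)^(1/4) = 2.21 in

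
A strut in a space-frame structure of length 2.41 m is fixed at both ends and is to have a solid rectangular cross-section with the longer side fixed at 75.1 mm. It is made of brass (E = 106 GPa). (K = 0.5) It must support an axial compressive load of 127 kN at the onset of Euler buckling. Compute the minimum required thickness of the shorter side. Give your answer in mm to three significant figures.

b ≈ 30.4 mm

L_e = K·L = 0.5 × 2.41 = 1.205 m
Required I = P_cr·L_e²/(π²E) = 1.270×10^5 × 1.205² / (π² × 1.06×10^11) = 1.763×10^-7 m⁴
I_req = 1.763×10^5 mm⁴
Rectangle, weak axis: I_min = h·b³/12 with h = 75.1 mm fixed  ⇒  b = (12I/h)^(1/3) = 30.4 mm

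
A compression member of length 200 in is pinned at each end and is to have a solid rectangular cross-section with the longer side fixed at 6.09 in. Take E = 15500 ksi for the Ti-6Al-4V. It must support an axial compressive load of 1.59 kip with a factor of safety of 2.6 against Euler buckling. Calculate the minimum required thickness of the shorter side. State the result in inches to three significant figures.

Required P_cr = n·P = 2.6 × 1.59 = 4.134 kip
L_e = K·L = 1 × 200 = 200.0 in
Required I = P_cr·L_e²/(π²E) = 4.134×10^3 × 200.0² / (π² × 1.55×10^7) = 1.081 in⁴
Rectangle, weak axis: I_min = h·b³/12 with h = 6.09 in fixed  ⇒  b = (12I/h)^(1/3) = 1.29 in

b ≈ 1.29 in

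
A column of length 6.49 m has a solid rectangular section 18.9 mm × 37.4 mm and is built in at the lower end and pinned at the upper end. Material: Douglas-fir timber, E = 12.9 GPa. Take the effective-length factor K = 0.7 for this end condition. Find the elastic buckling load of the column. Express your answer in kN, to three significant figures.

Buckling occurs about the weak axis: I_min = h·b³/12 with b = 18.9 mm (the shorter side).
I_min = 37.4×18.9³/12 = 2.104×10^4 mm⁴
I = 2.104×10^4 mm⁴ = 2.104×10^-8 m⁴
Effective length L_e = K·L = 0.7 × 6.49 = 4.543 m
P_cr = π²EI / L_e² = π² × 12.9×10⁹ × 2.104×10^-8 / 4.543² = 129.8 N

P_cr ≈ 0.130 kN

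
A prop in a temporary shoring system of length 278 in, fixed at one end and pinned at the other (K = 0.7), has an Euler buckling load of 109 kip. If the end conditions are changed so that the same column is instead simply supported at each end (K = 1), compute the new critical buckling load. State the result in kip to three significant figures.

P_cr ∝ 1/K², so P_cr,new = P_cr,old × (K_old/K_new)² = 109 × (0.7/1)²
= 109 × 0.4900 = 53.4 kip

P_cr ≈ 53.4 kip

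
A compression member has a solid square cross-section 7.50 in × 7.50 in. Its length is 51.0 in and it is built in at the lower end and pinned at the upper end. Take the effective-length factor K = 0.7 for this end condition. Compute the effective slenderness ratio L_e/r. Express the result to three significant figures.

λ ≈ 16.5

For a square r = a/√12 = 7.50/√12 = 2.165 in
L_e = K·L = 0.7 × 51.0 = 35.70 in
λ = L_e / r_min = 35.700 / 2.165 = 16.5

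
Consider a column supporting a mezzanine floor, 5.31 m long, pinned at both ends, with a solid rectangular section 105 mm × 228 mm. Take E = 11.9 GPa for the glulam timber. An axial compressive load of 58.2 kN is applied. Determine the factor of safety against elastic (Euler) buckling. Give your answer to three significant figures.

Buckling occurs about the weak axis: I_min = h·b³/12 with b = 105 mm (the shorter side).
I_min = 228×105³/12 = 2.199×10^7 mm⁴
I = 2.199×10^7 mm⁴ = 2.199×10^-5 m⁴
Effective length L_e = K·L = 1 × 5.31 = 5.310 m
P_cr = π²EI / L_e² = π² × 11.9×10⁹ × 2.199×10^-5 / 5.310² = 9.162×10^4 N
Factor of safety n = P_cr / P = 91.618 / 58.2 = 1.57

n ≈ 1.57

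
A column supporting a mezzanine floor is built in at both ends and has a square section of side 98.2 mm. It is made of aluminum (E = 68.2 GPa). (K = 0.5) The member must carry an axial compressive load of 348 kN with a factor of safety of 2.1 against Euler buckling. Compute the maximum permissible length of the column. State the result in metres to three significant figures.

L_max ≈ 5.34 m

I = a⁴/12 = 98.2⁴/12 = 7.749×10^6 mm⁴
I = 7.749×10^-6 m⁴
Required critical load P_cr = n·P = 2.1 × 348 = 730.8 kN = 7.308×10^5 N
From P_cr = π²EI/(K·L)²:  L = (1/K)·√(π²EI/P_cr) = (1/0.5)·√(π²×6.82×10^10×7.749×10^-6/7.308×10^5)
L = 5.34 m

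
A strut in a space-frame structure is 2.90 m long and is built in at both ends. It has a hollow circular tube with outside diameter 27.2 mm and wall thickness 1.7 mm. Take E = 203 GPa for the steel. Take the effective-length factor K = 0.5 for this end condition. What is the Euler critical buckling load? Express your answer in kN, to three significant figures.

P_cr ≈ 10.6 kN

Inner diameter d_i = 27.2 − 2×1.7 = 23.80 mm
I = π(d_o⁴ − d_i⁴)/64 = π(27.2⁴ − 23.80⁴)/64 = 1.112×10^4 mm⁴
I = 1.112×10^4 mm⁴ = 1.112×10^-8 m⁴
Effective length L_e = K·L = 0.5 × 2.90 = 1.450 m
P_cr = π²EI / L_e² = π² × 203×10⁹ × 1.112×10^-8 / 1.450² = 1.060×10^4 N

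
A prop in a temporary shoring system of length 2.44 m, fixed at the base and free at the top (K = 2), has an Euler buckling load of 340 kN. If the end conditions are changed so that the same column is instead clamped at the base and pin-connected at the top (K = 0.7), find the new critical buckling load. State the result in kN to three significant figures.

P_cr ∝ 1/K², so P_cr,new = P_cr,old × (K_old/K_new)² = 340 × (2/0.7)²
= 340 × 8.163 = 2780 kN

P_cr ≈ 2780 kN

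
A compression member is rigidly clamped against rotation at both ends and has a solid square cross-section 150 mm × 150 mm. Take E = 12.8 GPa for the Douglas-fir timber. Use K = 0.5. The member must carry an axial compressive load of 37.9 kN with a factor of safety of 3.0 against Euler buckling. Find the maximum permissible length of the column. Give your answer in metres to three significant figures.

L_max ≈ 13.7 m

I = a⁴/12 = 150⁴/12 = 4.219×10^7 mm⁴
I = 4.219×10^-5 m⁴
Required critical load P_cr = n·P = 3.0 × 37.9 = 113.7 kN = 1.137×10^5 N
From P_cr = π²EI/(K·L)²:  L = (1/K)·√(π²EI/P_cr) = (1/0.5)·√(π²×1.28×10^10×4.219×10^-5/1.137×10^5)
L = 13.7 m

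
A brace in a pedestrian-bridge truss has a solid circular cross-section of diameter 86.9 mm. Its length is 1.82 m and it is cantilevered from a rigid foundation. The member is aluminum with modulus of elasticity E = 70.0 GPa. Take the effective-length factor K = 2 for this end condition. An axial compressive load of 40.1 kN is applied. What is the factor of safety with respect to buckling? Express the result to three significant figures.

n ≈ 3.64

I = πd⁴/64 = π×86.9⁴/64 = 2.799×10^6 mm⁴
I = 2.799×10^6 mm⁴ = 2.799×10^-6 m⁴
Effective length L_e = K·L = 2 × 1.82 = 3.640 m
P_cr = π²EI / L_e² = π² × 70.0×10⁹ × 2.799×10^-6 / 3.640² = 1.460×10^5 N
Factor of safety n = P_cr / P = 145.96 / 40.1 = 3.64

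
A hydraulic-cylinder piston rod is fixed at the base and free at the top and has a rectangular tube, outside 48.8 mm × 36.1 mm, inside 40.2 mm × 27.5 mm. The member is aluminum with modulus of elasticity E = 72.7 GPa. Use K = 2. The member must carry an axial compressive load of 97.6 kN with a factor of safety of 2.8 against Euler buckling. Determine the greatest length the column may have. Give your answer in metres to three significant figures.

Weak-axis I_min = (h_o·b_o³ − h_i·b_i³)/12 with b_o = 36.1, b_i = 27.50 mm (shorter outer/inner sides).
I_min = (48.8×36.1³ − 40.20×27.50³)/12 = 1.217×10^5 mm⁴
I = 1.217×10^-7 m⁴
Required critical load P_cr = n·P = 2.8 × 97.6 = 273.3 kN = 2.733×10^5 N
From P_cr = π²EI/(K·L)²:  L = (1/K)·√(π²EI/P_cr) = (1/2)·√(π²×7.27×10^10×1.217×10^-7/2.733×10^5)
L = 0.283 m

L_max ≈ 0.283 m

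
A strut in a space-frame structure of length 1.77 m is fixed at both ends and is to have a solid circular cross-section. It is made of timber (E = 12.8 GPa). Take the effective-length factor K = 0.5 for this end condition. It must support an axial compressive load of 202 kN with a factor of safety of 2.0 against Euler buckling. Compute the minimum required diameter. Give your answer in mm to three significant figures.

d ≈ 84.5 mm

Required P_cr = n·P = 2.0 × 202 = 404.0 kN
L_e = K·L = 0.5 × 1.77 = 0.8850 m
Required I = P_cr·L_e²/(π²E) = 4.040×10^5 × 0.8850² / (π² × 1.28×10^10) = 2.505×10^-6 m⁴
I_req = 2.505×10^6 mm⁴
Solid circle: I = πd⁴/64  ⇒  d = (64I/π)^(1/4) = (64×2.505×10^6/π)^(1/4) = 84.5 mm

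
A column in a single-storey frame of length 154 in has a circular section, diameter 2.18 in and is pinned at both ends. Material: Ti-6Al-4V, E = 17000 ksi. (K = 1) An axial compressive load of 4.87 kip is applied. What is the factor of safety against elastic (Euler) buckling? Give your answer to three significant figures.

I = πd⁴/64 = π×2.18⁴/64 = 1.109 in⁴
Effective length L_e = K·L = 1 × 154 = 154.0 in
P_cr = π²EI / L_e² = π² × 17000×10³ × 1.109 / 154.0² = 7.843×10^3 lb
Factor of safety n = P_cr / P = 7.8434 / 4.87 = 1.61

n ≈ 1.61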